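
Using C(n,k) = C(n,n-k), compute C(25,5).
53,130

Reasoning: C(25,5) = C(25,20) = 53,130.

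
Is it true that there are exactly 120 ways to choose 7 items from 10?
C(10,7) = 120.

Answer: True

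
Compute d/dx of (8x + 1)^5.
40(8x + 1)^4

Explanation: Chain rule: 5(8x+1)^{4} × 8 = 40(8x+1)^{4}.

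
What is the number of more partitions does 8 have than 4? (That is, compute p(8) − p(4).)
17

Solution: Pentagonal recurrence p(n) = p(n−1) + p(n−2) − p(n−5) − p(n−7) + …: p(8) = p(7) + p(6) − p(3) − p(1) = 15 + 11 − 3 − 1 = 22.
p(4) = p(3) + p(2) = 3 + 2 = 5.
Difference = 22 − 5 = 17.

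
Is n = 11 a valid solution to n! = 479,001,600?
No

Working:
11! = 11·10! = 11·3,628,800 = 39,916,800, which does not equal 479,001,600.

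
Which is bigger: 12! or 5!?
12!

12!=479,001,600, 5!=120. 12! > 5!.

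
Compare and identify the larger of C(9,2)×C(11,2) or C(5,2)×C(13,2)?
C(9,2)×C(11,2)

C(9,2)×C(11,2)=1,980, C(5,2)×C(13,2)=780.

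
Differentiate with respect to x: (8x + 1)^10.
Chain rule: 10(8x+1)^{9} × 8 = 80(8x+1)^{9}.

Answer: 80(8x + 1)^9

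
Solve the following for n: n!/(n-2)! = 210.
15
n!/(n-2)! = n×(n-1), a product of 2 consecutive integers ≈ (n−0.5)^2. 210^(1/2) + 0.5 ≈ 15.0; check n = 15: 15×14 = 210 ✓. So n = 15.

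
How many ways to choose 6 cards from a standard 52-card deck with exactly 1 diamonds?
13 diamonds and 39 non-diamonds: C(13,1) × C(39,5) = 13 × 575757 = 7,484,841.

Answer: 7,484,841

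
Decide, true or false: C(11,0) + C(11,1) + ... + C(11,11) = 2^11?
True

Explanation: Binomial theorem with x = y = 1: Σ C(11,i) = (1+1)^11 = 2^11 = 2,048. The statement holds.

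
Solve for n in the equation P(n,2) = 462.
22
P(n,2) = n(n−1) is increasing in n; n(n−1) ≈ (n−0.5)^2 = 462 gives n ≈ 22.0. Check: P(20,2) = 380, P(21,2) = 420, P(22,2) = 462 ✓. So n = 22.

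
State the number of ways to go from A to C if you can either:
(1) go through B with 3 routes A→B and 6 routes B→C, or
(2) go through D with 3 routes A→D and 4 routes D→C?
30

Explanation: Route via B: 3×6=18. Route via D: 3×4=12. Total: 30.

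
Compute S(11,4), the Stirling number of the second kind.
145,750

Explanation: Using the Stirling recurrence: S(n,k) = k·S(n-1,k) + S(n-1,k-1)
S(11,4) = 4·S(10,4) + S(10,3)
         = 4·34105 + 9330
         = 136420 + 9330
         = 145,750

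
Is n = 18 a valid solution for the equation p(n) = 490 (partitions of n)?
Pentagonal recurrence p(n) = p(n−1) + p(n−2) − p(n−5) − p(n−7) + …: p(18) = p(17) + p(16) − p(13) − p(11) + p(6) + p(3) = 297 + 231 − 101 − 56 + 11 + 3 = 385, which does not equal 490.

Answer: No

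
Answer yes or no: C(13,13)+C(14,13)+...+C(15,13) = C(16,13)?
Hockey stick identity gives Σ = C(16,14) = 120; RHS C(16,13) = 560.
Final answer: No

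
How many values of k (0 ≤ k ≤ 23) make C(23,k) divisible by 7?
12
Checking C(23,k) mod 7 for k = 0..23: divisible at k = 3, 4, 5, 6, 10, 11, 12, 13, 17, 18, 19, 20. That's 12 values.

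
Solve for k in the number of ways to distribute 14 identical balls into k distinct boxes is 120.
3
Stars and bars: the count is C(14+k−1, k−1), increasing in k. k=2: C(15,1) = 15, k=3: C(16,2) = 120 ✓. So k = 3.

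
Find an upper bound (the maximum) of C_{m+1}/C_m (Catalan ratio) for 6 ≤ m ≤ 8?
17/5

Reasoning: C_{m+1}/C_m = 2(2m+1)/(m+2), which increases with m. Maximum at m = 8: 2·17/10 = 17/5.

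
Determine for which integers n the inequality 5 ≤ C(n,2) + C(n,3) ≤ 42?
C(3,2)+C(3,3)=4; C(4,2)+C(4,3)=10; C(5,2)+C(5,3)=20; C(6,2)+C(6,3)=35; C(7,2)+C(7,3)=56. So valid n = 4, 5, 6.
Final answer: 4, 5, 6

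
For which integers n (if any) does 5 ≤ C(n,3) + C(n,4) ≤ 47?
4, 5, 6

C(3,3)+C(3,4)=1; C(4,3)+C(4,4)=5; C(5,3)+C(5,4)=15; C(6,3)+C(6,4)=35; C(7,3)+C(7,4)=70. So valid n = 4, 5, 6.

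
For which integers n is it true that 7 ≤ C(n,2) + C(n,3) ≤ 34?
4, 5
C(3,2)+C(3,3)=4; C(4,2)+C(4,3)=10; C(5,2)+C(5,3)=20; C(6,2)+C(6,3)=35. So valid n = 4, 5.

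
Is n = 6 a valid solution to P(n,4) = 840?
No
P(6,4) = 6·5·4·3 = 360, which does not equal 840.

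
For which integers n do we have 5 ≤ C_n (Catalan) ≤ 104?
3, 4, 5

Working:
C_2=2; C_3=5; C_4=14; C_5=42; C_6=132. So valid n = 3, 4, 5.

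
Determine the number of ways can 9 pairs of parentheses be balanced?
4,862

Explanation: Using the Catalan number formula: C_n = C(2n, n) / (n+1)
C_9 = C(18, 9) / (9+1)
     = 48620 / 10
     = 4,862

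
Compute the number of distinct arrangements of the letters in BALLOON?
1,260
Word has 7 letters (B=1, A=1, L=2, O=2, N=1). Arrangements: 7!/Π(k!) = 1,260.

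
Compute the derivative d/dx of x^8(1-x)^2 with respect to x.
8x^7(1-x)^2 - 2x^8(1-x)^1

Working:
Product rule: 8x^{7}(1-x)^{2} + x^8·(-2)(1-x)^{1}.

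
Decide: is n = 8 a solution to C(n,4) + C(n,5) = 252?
No

Reasoning: C(8,4) + C(8,5) = 70 + 56 = 126, which does not equal 252.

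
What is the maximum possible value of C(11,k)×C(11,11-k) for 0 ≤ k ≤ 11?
213,444

Solution: C(11,k)·C(11,11-k) = C(11,k)², maximised at the centre k = 5: C(11,5)² = 213,444.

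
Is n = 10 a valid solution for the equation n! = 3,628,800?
Yes

10! = 10·9! = 10·362,880 = 3,628,800, which equals 3,628,800.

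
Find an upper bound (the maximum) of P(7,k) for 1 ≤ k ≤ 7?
P(7,k) increases in k, so maximum at k = 7: 7! = 5,040.
Final answer: 5,040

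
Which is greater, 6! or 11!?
11!

Explanation: 6!=720, 11!=39,916,800. 11! > 6!.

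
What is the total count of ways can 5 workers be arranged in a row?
120
Arrangements of 5 distinct objects: 5! = 120.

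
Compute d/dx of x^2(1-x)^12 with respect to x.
2x^1(1-x)^12 - 12x^2(1-x)^11
Product rule: 2x^{1}(1-x)^{12} + x^2·(-12)(1-x)^{11}.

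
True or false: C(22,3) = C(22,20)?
C(22,3) = 1,540 but C(22,20) = 231; symmetry gives C(22,3) = C(22,19), not C(22,20).

Answer: False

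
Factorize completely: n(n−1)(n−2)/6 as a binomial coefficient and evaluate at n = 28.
n(n−1)(n−2)/6 = n!/(3!(n−3)!) = C(n,3). At n = 28: C(28,3) = 3,276.

Answer: C(n,3); C(28,3) = 3,276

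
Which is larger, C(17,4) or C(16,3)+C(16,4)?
By Pascal's identity: C(17,4) = C(16,3)+C(16,4) = 2,380. Equal.
Final answer: Equal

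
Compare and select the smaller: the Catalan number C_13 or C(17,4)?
C(17,4)

C_13 = C(26,13)/(13+1) = 10,400,600/14 = 742,900; C(17,4) = 2,380.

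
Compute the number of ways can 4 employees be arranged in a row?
24

Arrangements of 4 distinct objects: 4! = 24.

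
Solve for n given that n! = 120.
5

Reasoning: n! is strictly increasing. 3! = 6, 4! = 24, 5! = 120 ✓. So n = 5.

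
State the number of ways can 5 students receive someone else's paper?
44

Working:
Using D(n) = (n-1)[D(n-1) + D(n-2)]:
D(5) = (5-1) × [D(4) + D(3)]
      = 4 × [9 + 2]
      = 4 × 11
      = 44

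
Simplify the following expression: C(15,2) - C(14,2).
14
C(15,2) - C(14,2) = C(14,1) = 14.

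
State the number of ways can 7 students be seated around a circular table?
720
Circular arrangements: (7-1)! = 720.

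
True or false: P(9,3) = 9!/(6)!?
True

Permutation formula P(n,k) = n!/(n-k)!: 9!/6! = 362,880/720 = 504 = P(9,3). The statement holds.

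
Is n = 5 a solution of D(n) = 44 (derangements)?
D(5) = (5-1)·[D(4) + D(3)] = 4·[9 + 2] = 44, which equals 44.

Answer: Yes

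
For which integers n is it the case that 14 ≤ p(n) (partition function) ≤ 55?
Tabulating p(n) via p(n) = p(n−1) + p(n−2) − p(n−5) − p(n−7) + …: p(6)=11; p(7)=15; p(8)=22; p(9)=30; p(10)=42; p(11)=56. So valid n = 7, 8, 9, 10.

Answer: 7, 8, 9, 10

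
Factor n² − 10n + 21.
(n − 3)(n − 7)
Seek roots whose sum is 10 and product is 21: (3, 7). So n² − 10n + 21 = (n − 3)(n − 7).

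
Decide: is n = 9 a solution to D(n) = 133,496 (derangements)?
D(9) = (9-1)·[D(8) + D(7)] = 8·[14,833 + 1,854] = 133,496, which equals 133,496.

Answer: Yes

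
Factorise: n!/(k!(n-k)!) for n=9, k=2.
This is the binomial coefficient C(9,2) = 36.

Answer: C(9,2) = 36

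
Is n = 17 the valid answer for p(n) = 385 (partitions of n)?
No
Pentagonal recurrence p(n) = p(n−1) + p(n−2) − p(n−5) − p(n−7) + …: p(17) = p(16) + p(15) − p(12) − p(10) + p(5) + p(2) = 231 + 176 − 77 − 42 + 7 + 2 = 297, which does not equal 385.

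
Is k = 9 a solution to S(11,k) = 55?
S(11,9) = 9·S(10,9) + S(10,8) = 9·45 + 750 = 1,155, which does not equal 55.
Final answer: No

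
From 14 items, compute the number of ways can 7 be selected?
3,432

Working:
C(14,7) = 14! / (7! × (14-7)!)
         = 14! / (7! × 7!)
         = 3,432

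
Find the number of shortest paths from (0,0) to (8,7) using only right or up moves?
Choose 8 rights from 15 moves: C(15,8) = 6,435.
Final answer: 6,435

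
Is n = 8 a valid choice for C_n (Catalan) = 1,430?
C_8 = C(16,8)/(8+1) = 12,870/9 = 1,430, which equals 1,430.

Answer: Yes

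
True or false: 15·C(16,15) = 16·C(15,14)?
True
Absorption identity k·C(n,k) = n·C(n-1,k-1). LHS = 15·16 = 240; RHS = 16·15 = 240.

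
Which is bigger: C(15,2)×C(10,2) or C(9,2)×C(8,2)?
C(15,2)×C(10,2)

Working:
C(15,2)×C(10,2)=4,725, C(9,2)×C(8,2)=1,008.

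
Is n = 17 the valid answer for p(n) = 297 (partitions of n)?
Yes
Pentagonal recurrence p(n) = p(n−1) + p(n−2) − p(n−5) − p(n−7) + …: p(17) = p(16) + p(15) − p(12) − p(10) + p(5) + p(2) = 231 + 176 − 77 − 42 + 7 + 2 = 297, which equals 297.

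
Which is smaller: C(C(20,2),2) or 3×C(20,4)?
3×C(20,4)
C(C(20,2),2)=17,955, 3×C(20,4)=14,535.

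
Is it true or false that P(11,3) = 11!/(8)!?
True
Permutation formula P(n,k) = n!/(n-k)!: 11!/8! = 39,916,800/40,320 = 990 = P(11,3). The statement holds.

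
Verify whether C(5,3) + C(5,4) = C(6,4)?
True

Working:
Pascal's identity: LHS = 10 + 5 = 15; RHS = C(6,4) = 15. Both sides agree, so the statement holds.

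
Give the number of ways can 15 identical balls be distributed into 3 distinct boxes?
C(15+3-1, 3-1) = C(17, 2) = 136.

Answer: 136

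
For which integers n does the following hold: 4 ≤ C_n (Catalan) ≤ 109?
3, 4, 5

Solution: C_2=2; C_3=5; C_4=14; C_5=42; C_6=132. So valid n = 3, 4, 5.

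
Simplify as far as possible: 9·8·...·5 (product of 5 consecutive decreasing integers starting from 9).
This is P(9,5) = 9!/(4)! = 15,120.

Answer: 15,120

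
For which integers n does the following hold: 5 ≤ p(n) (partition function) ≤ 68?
4, 5, 6, 7, 8, 9, 10, 11
Tabulating p(n) via p(n) = p(n−1) + p(n−2) − p(n−5) − p(n−7) + …: p(3)=3; p(4)=5; p(5)=7; p(6)=11; p(7)=15; p(8)=22; p(9)=30; p(10)=42; p(11)=56; p(12)=77. So valid n = 4, 5, 6, 7, 8, 9, 10, 11.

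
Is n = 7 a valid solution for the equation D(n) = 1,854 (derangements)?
D(7) = (7-1)·[D(6) + D(5)] = 6·[265 + 44] = 1,854, which equals 1,854.

Answer: Yes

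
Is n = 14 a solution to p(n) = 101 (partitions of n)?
No

Reasoning: Pentagonal recurrence p(n) = p(n−1) + p(n−2) − p(n−5) − p(n−7) + …: p(14) = p(13) + p(12) − p(9) − p(7) + p(2) = 101 + 77 − 30 − 15 + 2 = 135, which does not equal 101.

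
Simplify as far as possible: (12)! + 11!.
518,918,400

Explanation: (12)! + 11! = (12)·11! + 11! = (12+1)·11! = 13·11! = 518,918,400.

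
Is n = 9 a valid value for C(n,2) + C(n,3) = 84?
No

Explanation: C(9,2) + C(9,3) = 36 + 84 = 120, which does not equal 84.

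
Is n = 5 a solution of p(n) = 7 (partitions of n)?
Yes
Pentagonal recurrence p(n) = p(n−1) + p(n−2) − p(n−5) − p(n−7) + …: p(5) = p(4) + p(3) − p(0) = 5 + 3 − 1 = 7, which equals 7.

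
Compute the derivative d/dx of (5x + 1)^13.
65(5x + 1)^12

Chain rule: 13(5x+1)^{12} × 5 = 65(5x+1)^{12}.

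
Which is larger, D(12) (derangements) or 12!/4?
D(12)

Explanation: D(12) = (12-1)·[D(11) + D(10)] = 11·[14,684,570 + 1,334,961] = 176,214,841; 12!/4 = 479,001,600/4 = 119,750,400.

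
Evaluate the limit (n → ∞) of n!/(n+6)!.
0

n!/(n+6)! = 1/[(n+1)(n+2)···(n+6)] → 0 as n → ∞.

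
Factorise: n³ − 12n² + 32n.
n(n − 4)(n − 8)

Reasoning: n³ − 12n² + 32n = n(n² − 12n + 32) = n(n − 4)(n − 8).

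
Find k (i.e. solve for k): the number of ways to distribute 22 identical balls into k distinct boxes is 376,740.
7

Solution: Stars and bars: the count is C(22+k−1, k−1), increasing in k. k=5: C(26,4) = 14,950, k=6: C(27,5) = 80,730, k=7: C(28,6) = 376,740 ✓. So k = 7.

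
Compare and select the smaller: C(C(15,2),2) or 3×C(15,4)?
3×C(15,4)

Explanation: C(C(15,2),2)=5,460, 3×C(15,4)=4,095.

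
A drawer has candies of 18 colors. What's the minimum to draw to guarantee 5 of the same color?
73

Working:
Worst case: 4 of each = 72. One more: 73.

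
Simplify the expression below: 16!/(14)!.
240
This equals 16×15 = 240.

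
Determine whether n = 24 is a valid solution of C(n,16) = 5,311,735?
No

C(24,16) = 24·23·22·21·20·19·18·17·16·15·14·13·12·11·10·9/16! = 15,388,105,201,717,248,000/20,922,789,888,000 = 735,471, which does not equal 5,311,735.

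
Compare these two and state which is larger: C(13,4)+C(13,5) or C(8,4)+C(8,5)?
First=2,002, Second=126.
Final answer: C(13,4)+C(13,5)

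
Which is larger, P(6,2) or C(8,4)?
C(8,4)

Solution: P(6,2)=30, C(8,4)=70.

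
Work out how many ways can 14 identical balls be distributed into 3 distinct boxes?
C(14+3-1, 3-1) = C(16, 2) = 120.
Final answer: 120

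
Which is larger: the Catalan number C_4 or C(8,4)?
C(8,4)

Solution: C_4 = C(8,4)/(4+1) = 70/5 = 14; C(8,4) = 70.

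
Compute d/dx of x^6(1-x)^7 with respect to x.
Product rule: 6x^{5}(1-x)^{7} + x^6·(-7)(1-x)^{6}.

Answer: 6x^5(1-x)^7 - 7x^6(1-x)^6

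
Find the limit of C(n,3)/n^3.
1/6
C(n,3) ≈ n^3/3! for large n. Limit = 1/3! = 1/6.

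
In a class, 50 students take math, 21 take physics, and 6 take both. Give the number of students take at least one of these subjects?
65
|A∪B| = |A|+|B|-|A∩B| = 50+21-6 = 65.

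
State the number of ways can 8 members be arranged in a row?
40,320

Reasoning: Arrangements of 8 distinct objects: 8! = 40,320.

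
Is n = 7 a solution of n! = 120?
No

7! = 7·6! = 7·720 = 5,040, which does not equal 120.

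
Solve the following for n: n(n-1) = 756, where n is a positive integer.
28

Working:
n² − n − 756 = 0, so n = (1 ± √(1 + 4·756))/2 = (1 ± √3,025)/2 = (1 ± 55)/2, i.e. n = 28 or n = -27. Taking the positive root, n = 28 (check: 28×27 = 756).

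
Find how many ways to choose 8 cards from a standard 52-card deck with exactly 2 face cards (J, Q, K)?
253,333,080

Reasoning: 12 face cards and 40 non-face cards: C(12,2) × C(40,6) = 66 × 3,838,380 = 253,333,080.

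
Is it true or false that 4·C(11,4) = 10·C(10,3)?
False

Working:
Absorption identity k·C(n,k) = n·C(n-1,k-1). LHS = 4·330 = 1,320; RHS = 10·120 = 1,200.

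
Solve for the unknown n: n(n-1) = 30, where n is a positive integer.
n² − n − 30 = 0, so n = (1 ± √(1 + 4·30))/2 = (1 ± √121)/2 = (1 ± 11)/2, i.e. n = 6 or n = -5. Taking the positive root, n = 6 (check: 6×5 = 30).

Answer: 6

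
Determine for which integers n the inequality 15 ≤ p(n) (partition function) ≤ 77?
7, 8, 9, 10, 11, 12
Tabulating p(n) via p(n) = p(n−1) + p(n−2) − p(n−5) − p(n−7) + …: p(6)=11; p(7)=15; p(8)=22; p(9)=30; p(10)=42; p(11)=56; p(12)=77; p(13)=101. So valid n = 7, 8, 9, 10, 11, 12.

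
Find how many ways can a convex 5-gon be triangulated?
Using the Catalan number formula: C_n = C(2n, n) / (n+1)
C_3 = C(6, 3) / (3+1)
     = 20 / 4
     = 5

Answer: 5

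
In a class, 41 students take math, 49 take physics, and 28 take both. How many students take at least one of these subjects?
|A∪B| = |A|+|B|-|A∩B| = 41+49-28 = 62.

Answer: 62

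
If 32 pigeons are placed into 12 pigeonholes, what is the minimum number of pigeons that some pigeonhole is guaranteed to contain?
3

Working:
Pigeonhole: ⌈32/12⌉ = 3.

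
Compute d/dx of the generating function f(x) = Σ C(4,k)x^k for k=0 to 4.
Term-by-term differentiation gives Σ k·C(4,k)x^{k-1} for k=1 to 4.

Answer: Σ k·C(4,k)x^(k-1) for k=1 to 4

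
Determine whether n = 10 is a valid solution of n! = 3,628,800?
Yes

Reasoning: 10! = 10·9! = 10·362,880 = 3,628,800, which equals 3,628,800.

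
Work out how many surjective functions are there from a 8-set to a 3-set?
5,796

Explanation: Onto functions = 3! × S(8,3)
First compute S(8,3) via recurrence:
Using the Stirling recurrence: S(n,k) = k·S(n-1,k) + S(n-1,k-1)
S(8,3) = 3·S(7,3) + S(7,2)
         = 3·301 + 63
         = 903 + 63
         = 966
Then: 6 × 966 = 5,796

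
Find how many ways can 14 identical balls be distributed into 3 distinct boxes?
C(14+3-1, 3-1) = C(16, 2) = 120.
Final answer: 120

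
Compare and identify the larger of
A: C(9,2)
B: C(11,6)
B
A=C(9,2)=36, B=C(11,6)=462.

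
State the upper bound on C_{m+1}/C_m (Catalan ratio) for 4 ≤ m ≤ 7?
10/3

Reasoning: C_{m+1}/C_m = 2(2m+1)/(m+2), which increases with m. Maximum at m = 7: 2·15/9 = 10/3.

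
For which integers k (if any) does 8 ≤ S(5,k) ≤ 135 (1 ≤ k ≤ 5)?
2, 3, 4

S(5,1)=1; S(5,2)=15; S(5,3)=25; S(5,4)=10; S(5,5)=1. So valid k = 2, 3, 4.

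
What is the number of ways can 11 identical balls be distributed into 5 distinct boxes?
C(11+5-1, 5-1) = C(15, 4) = 1,365.

Answer: 1,365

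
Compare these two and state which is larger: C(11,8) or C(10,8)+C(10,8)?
C(11,8)
C(11,8)=165; C(10,8)+C(10,8)=45+45=90.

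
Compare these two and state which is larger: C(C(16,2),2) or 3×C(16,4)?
C(C(16,2),2)

C(C(16,2),2)=7,140, 3×C(16,4)=5,460.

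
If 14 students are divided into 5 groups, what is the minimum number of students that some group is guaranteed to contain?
3

Solution: Pigeonhole: ⌈14/5⌉ = 3.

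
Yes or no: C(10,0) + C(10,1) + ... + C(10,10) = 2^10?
Yes
Binomial theorem with x = y = 1: Σ C(10,i) = (1+1)^10 = 2^10 = 1,024. The statement holds.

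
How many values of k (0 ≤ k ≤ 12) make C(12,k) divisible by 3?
9

Checking C(12,k) mod 3 for k = 0..12: divisible at k = 1, 2, 4, 5, 6, 7, 8, 10, 11. That's 9 values.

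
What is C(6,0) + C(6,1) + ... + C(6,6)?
64

Solution: Sum of binomial coefficients = 2^6 = 64.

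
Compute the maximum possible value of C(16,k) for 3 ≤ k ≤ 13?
12,870

Working:
C(16,k) is maximised at the centre of the row: C(16,8) = 12,870.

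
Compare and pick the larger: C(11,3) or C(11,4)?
C(11,3)=165, C(11,4)=330.
Final answer: C(11,4)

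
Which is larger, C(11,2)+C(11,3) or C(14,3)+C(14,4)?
C(14,3)+C(14,4)

Explanation: First=220, Second=1,365.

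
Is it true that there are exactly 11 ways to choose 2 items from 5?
False

Reasoning: C(5,2) = 10 ≠ 11.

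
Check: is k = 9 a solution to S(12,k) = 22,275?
S(12,9) = 9·S(11,9) + S(11,8) = 9·1,155 + 11,880 = 22,275, which equals 22,275.
Final answer: Yes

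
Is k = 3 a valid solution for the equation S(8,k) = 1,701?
No
S(8,3) = 3·S(7,3) + S(7,2) = 3·301 + 63 = 966, which does not equal 1,701.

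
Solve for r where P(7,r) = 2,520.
5

Explanation: P(7,r) = 7·6·…·(7−r+1), a product of r factors. Multiplying down from 7: 7 = 7; 7·6 = 42; 7·6·5 = 210; 7·6·5·4 = 840; 7·6·5·4·3 = 2,520 ✓ (5 factors). So r = 5.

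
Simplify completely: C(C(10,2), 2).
990

Working:
C(10,2) = 45, then C(45, 2) = 990.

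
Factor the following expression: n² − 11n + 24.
(n − 3)(n − 8)

Solution: Seek roots whose sum is 11 and product is 24: (3, 8). So n² − 11n + 24 = (n − 3)(n − 8).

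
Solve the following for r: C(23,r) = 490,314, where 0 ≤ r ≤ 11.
8

C(23,r) is increasing for 0 ≤ r ≤ 11. Stepping up (C(23,r+1) = C(23,r)·(23−r)/(r+1)): C(23,1) = 23, C(23,2) = 253, C(23,3) = 1,771, C(23,4) = 8,855, C(23,5) = 33,649, C(23,6) = 100,947, C(23,7) = 245,157, C(23,8) = 490,314 ✓. So r = 8.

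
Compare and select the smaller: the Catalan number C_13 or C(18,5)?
C(18,5)

C_13 = C(26,13)/(13+1) = 10,400,600/14 = 742,900; C(18,5) = 8,568.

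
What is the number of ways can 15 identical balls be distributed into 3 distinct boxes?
136
C(15+3-1, 3-1) = C(17, 2) = 136.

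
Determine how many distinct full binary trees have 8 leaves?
429

Solution: Using the Catalan number formula: C_n = C(2n, n) / (n+1)
C_7 = C(14, 7) / (7+1)
     = 3432 / 8
     = 429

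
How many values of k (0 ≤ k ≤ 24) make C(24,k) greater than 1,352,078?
5
Row 24 is unimodal and symmetric about k=24/2. C(24,9)=1,307,504 ≤ 1,352,078; C(24,10)=1,961,256 > 1,352,078; by symmetry C(24,k) > 1,352,078 for k = 10..14. That's 14 - 10 + 1 = 5 values.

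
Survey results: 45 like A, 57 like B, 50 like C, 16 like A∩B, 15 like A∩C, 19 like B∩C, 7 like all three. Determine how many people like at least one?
109

Working:
|A∪B∪C| = 45+57+50-16-15-19+7 = 109.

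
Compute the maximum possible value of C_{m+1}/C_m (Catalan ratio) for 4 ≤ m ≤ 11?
46/13

Working:
C_{m+1}/C_m = 2(2m+1)/(m+2), which increases with m. Maximum at m = 11: 2·23/13 = 46/13.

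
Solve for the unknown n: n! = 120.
5

Solution: n! is strictly increasing. 3! = 6, 4! = 24, 5! = 120 ✓. So n = 5.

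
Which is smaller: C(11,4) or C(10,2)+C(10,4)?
C(11,4)=330; C(10,2)+C(10,4)=45+210=255.

Answer: C(10,2)+C(10,4)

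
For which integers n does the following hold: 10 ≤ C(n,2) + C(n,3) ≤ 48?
C(3,2)+C(3,3)=4; C(4,2)+C(4,3)=10; C(5,2)+C(5,3)=20; C(6,2)+C(6,3)=35; C(7,2)+C(7,3)=56. So valid n = 4, 5, 6.
Final answer: 4, 5, 6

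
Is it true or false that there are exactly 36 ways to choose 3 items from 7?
False

Working:
C(7,3) = 35 ≠ 36.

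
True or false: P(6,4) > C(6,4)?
True

Reasoning: P(6,4) = 360 and C(6,4) = 15; P(n,r) = r! × C(n,r) so P > C whenever r ≥ 2.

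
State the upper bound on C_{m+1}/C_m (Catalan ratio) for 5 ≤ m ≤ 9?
38/11

Working:
C_{m+1}/C_m = 2(2m+1)/(m+2), which increases with m. Maximum at m = 9: 2·19/11 = 38/11.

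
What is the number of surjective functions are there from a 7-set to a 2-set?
126

Solution: Onto functions = 2! × S(7,2)
First compute S(7,2) via recurrence:
Using the Stirling recurrence: S(n,k) = k·S(n-1,k) + S(n-1,k-1)
S(7,2) = 2·S(6,2) + S(6,1)
         = 2·31 + 1
         = 62 + 1
         = 63
Then: 2 × 63 = 126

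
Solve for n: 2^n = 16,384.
14

Working:
16,384 = 1,024 × 16 = 2^10 × 2^4 = 2^14, so n = 14.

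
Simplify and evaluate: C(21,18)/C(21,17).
2/9

Solution: C(n,k+1)/C(n,k) = (n−k)/(k+1). Here (21−17)/(17+1) = 4/18 = 2/9.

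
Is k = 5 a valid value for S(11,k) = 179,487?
No

Reasoning: S(11,5) = 5·S(10,5) + S(10,4) = 5·42,525 + 34,105 = 246,730, which does not equal 179,487.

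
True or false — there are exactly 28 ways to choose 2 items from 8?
True

Working:
C(8,2) = 28.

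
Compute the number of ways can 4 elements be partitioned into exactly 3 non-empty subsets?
6

Working:
This equals S(4,3), the Stirling number of the 2nd kind.
Using the Stirling recurrence: S(n,k) = k·S(n-1,k) + S(n-1,k-1)
S(4,3) = 3·S(3,3) + S(3,2)
         = 3·1 + 3
         = 3 + 3
         = 6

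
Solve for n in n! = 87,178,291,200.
14

n! is strictly increasing. 12! = 479,001,600, 13! = 6,227,020,800, 14! = 87,178,291,200 ✓. So n = 14.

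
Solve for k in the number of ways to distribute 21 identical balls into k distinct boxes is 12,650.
Stars and bars: the count is C(21+k−1, k−1), increasing in k. k=3: C(23,2) = 253, k=4: C(24,3) = 2,024, k=5: C(25,4) = 12,650 ✓. So k = 5.

Answer: 5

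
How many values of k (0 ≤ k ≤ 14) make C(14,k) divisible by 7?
12

Working:
Checking C(14,k) mod 7 for k = 0..14: divisible at k = 1, 2, 3, 4, 5, 6, 8, 9, 10, 11, 12, 13. That's 12 values.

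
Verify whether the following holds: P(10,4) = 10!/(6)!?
Permutation formula P(n,k) = n!/(n-k)!: 10!/6! = 3,628,800/720 = 5,040 = P(10,4). The statement holds.

Answer: True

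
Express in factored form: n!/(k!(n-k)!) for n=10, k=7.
C(10,7) = 120

Explanation: This is the binomial coefficient C(10,7) = 120.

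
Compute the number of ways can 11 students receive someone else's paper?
14,684,570

Using D(n) = (n-1)[D(n-1) + D(n-2)]:
D(11) = (11-1) × [D(10) + D(9)]
      = 10 × [1334961 + 133496]
      = 10 × 1468457
      = 14,684,570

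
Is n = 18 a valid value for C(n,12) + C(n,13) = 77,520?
No

C(18,12) + C(18,13) = 18,564 + 8,568 = 27,132, which does not equal 77,520.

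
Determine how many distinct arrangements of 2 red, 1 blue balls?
Multinomial: 3!/(2! × 1!) = 3.

Answer: 3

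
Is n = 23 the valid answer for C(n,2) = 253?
C(23,2) = 23·22/2! = 506/2 = 253, which equals 253.
Final answer: Yes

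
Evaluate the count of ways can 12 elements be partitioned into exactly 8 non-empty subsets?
This equals S(12,8), the Stirling number of the 2nd kind.
Using the Stirling recurrence: S(n,k) = k·S(n-1,k) + S(n-1,k-1)
S(12,8) = 8·S(11,8) + S(11,7)
         = 8·11880 + 63987
         = 95040 + 63987
         = 159,027

Answer: 159,027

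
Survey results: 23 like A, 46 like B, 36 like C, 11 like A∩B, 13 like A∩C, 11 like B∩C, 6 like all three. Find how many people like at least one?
|A∪B∪C| = 23+46+36-11-13-11+6 = 76.

Answer: 76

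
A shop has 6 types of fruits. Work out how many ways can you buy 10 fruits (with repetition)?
3,003

Solution: Stars and bars: C(10+6-1, 10) = C(15, 10) = 3,003.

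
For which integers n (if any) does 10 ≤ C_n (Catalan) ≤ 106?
4, 5

Explanation: C_3=5; C_4=14; C_5=42; C_6=132. So valid n = 4, 5.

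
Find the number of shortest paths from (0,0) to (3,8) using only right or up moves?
165

Reasoning: Choose 3 rights from 11 moves: C(11,3) = 165.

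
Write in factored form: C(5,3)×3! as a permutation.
P(5,3)

Explanation: C(5,3)×3! = [5!/(3!(2)!)]×3! = 5!/(2)! = P(5,3) = 60.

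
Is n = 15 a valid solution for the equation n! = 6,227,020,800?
15! = 15·14! = 15·87,178,291,200 = 1,307,674,368,000, which does not equal 6,227,020,800.

Answer: No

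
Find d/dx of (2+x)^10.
10(2+x)^9

Explanation: Using the power rule: d/dx (2+x)^10 = 10(2+x)^{9}.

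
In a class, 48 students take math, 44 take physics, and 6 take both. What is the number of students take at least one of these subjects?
|A∪B| = |A|+|B|-|A∩B| = 48+44-6 = 86.

Answer: 86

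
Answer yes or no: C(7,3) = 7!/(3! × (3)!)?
No
The correct denominator is 3!×4!, giving C(7,3) = 35; the stated RHS is 7!/(3!×3!) = 140 ≠ 35, so the statement does not hold.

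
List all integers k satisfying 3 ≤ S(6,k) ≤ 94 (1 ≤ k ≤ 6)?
S(6,1)=1; S(6,2)=31; S(6,3)=90; S(6,4)=65; S(6,5)=15; S(6,6)=1. So valid k = 2, 3, 4, 5.
Final answer: 2, 3, 4, 5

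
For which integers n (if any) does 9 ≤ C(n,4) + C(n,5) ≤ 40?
C(5,4)+C(5,5)=6; C(6,4)+C(6,5)=21; C(7,4)+C(7,5)=56. So valid n = 6.

Answer: 6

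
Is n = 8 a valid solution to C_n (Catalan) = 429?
No

Solution: C_8 = C(16,8)/(8+1) = 12,870/9 = 1,430, which does not equal 429.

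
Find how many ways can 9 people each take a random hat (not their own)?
133,496

Solution: Using D(n) = (n-1)[D(n-1) + D(n-2)]:
D(9) = (9-1) × [D(8) + D(7)]
      = 8 × [14833 + 1854]
      = 8 × 16687
      = 133,496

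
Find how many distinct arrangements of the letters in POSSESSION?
75,600

Word has 10 letters (P=1, O=2, S=4, E=1, I=1, N=1). Arrangements: 10!/Π(k!) = 75,600.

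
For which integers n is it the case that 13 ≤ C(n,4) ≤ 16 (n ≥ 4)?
6

Explanation: C(5,4)=5; C(6,4)=15; C(7,4)=35. So valid n = 6.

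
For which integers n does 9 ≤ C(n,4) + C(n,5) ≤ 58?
6, 7

C(5,4)+C(5,5)=6; C(6,4)+C(6,5)=21; C(7,4)+C(7,5)=56; C(8,4)+C(8,5)=126. So valid n = 6, 7.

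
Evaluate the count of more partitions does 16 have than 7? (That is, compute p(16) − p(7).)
216

Pentagonal recurrence p(n) = p(n−1) + p(n−2) − p(n−5) − p(n−7) + …: p(16) = p(15) + p(14) − p(11) − p(9) + p(4) + p(1) = 176 + 135 − 56 − 30 + 5 + 1 = 231.
p(7) = p(6) + p(5) − p(2) − p(0) = 11 + 7 − 2 − 1 = 15.
Difference = 231 − 15 = 216.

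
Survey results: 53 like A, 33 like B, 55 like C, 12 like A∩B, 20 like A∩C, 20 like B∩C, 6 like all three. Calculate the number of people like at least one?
95

Working:
|A∪B∪C| = 53+33+55-12-20-20+6 = 95.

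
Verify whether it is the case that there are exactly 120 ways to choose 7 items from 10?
True
C(10,7) = 120.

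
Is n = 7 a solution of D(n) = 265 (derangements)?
No
D(7) = (7-1)·[D(6) + D(5)] = 6·[265 + 44] = 1,854, which does not equal 265.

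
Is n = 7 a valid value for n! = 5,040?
Yes

Reasoning: 7! = 7·6! = 7·720 = 5,040, which equals 5,040.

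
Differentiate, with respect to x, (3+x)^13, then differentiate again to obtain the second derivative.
First derivative: 13(3+x)^{12}. Second derivative: 13·12·(3+x)^{11} = 156(3+x)^{11}.
Final answer: 156(3+x)^11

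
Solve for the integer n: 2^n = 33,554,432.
25

33,554,432 = 1,024 × 1,024 × 32 = 2^10 × 2^10 × 2^5 = 2^25, so n = 25.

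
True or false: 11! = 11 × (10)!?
True

Reasoning: By definition n! = n × (n-1)!, so 11! = 11 × 10!.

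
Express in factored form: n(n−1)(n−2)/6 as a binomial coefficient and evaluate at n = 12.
C(n,3); C(12,3) = 220

Reasoning: n(n−1)(n−2)/6 = n!/(3!(n−3)!) = C(n,3). At n = 12: C(12,3) = 220.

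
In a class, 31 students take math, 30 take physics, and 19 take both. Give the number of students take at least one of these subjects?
42

Solution: |A∪B| = |A|+|B|-|A∩B| = 31+30-19 = 42.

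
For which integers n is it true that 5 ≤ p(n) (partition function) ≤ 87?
Tabulating p(n) via p(n) = p(n−1) + p(n−2) − p(n−5) − p(n−7) + …: p(3)=3; p(4)=5; p(5)=7; p(6)=11; p(7)=15; p(8)=22; p(9)=30; p(10)=42; p(11)=56; p(12)=77; p(13)=101. So valid n = 4, 5, 6, 7, 8, 9, 10, 11, 12.
Final answer: 4, 5, 6, 7, 8, 9, 10, 11, 12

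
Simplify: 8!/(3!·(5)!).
56
This is C(8,3) = 56.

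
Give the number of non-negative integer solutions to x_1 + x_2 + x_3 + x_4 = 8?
165

Explanation: C(8+4-1, 4-1) = 165.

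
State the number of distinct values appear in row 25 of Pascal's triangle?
Row 25 has entries C(25,0)..C(25,25); by symmetry C(25,k)=C(25,25-k), giving 13 distinct values.

Answer: 13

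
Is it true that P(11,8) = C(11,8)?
False

Working:
P(11,8) = 6,652,800 but C(11,8) = 165; they differ by a factor of 8! = 40320, so the statement does not hold.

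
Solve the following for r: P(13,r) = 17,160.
4

Working:
P(13,r) = 13·12·…·(13−r+1), a product of r factors. Multiplying down from 13: 13 = 13; 13·12 = 156; 13·12·11 = 1,716; 13·12·11·10 = 17,160 ✓ (4 factors). So r = 4.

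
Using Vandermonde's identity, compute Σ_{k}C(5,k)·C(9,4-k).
= C(5+9,4) = C(14,4) = 1,001.

Answer: 1,001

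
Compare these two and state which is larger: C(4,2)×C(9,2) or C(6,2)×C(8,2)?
C(6,2)×C(8,2)
C(4,2)×C(9,2)=216, C(6,2)×C(8,2)=420.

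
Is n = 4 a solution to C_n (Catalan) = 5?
No

Working:
C_4 = C(8,4)/(4+1) = 70/5 = 14, which does not equal 5.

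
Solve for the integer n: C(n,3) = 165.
11

Explanation: C(n,3) = n(n−1)(n−2)/3! is increasing in n, and n(n−1)(n−2) = 3!·165 = 990 ≈ (n−1)^3 gives n ≈ 11.0. Check: C(9,3) = 84, C(10,3) = 120, C(11,3) = 165 ✓. So n = 11.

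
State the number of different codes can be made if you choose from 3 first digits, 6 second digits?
By the multiplication principle: 3 × 6 = 18.
Final answer: 18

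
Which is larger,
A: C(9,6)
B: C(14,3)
B

Reasoning: A=C(9,6)=84, B=C(14,3)=364.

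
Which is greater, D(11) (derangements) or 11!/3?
D(11)

Solution: D(11) = (11-1)·[D(10) + D(9)] = 10·[1,334,961 + 133,496] = 14,684,570; 11!/3 = 39,916,800/3 = 13,305,600.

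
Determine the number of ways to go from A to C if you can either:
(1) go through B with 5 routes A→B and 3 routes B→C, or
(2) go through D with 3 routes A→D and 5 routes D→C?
30

Solution: Route via B: 5×3=15. Route via D: 3×5=15. Total: 30.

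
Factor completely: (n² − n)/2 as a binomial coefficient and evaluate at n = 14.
(n² − n)/2 = n(n−1)/2 = C(n,2). At n = 14: C(14,2) = 91.
Final answer: C(n,2); C(14,2) = 91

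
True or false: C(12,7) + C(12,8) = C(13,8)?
True

Explanation: Pascal's identity C(n,k) + C(n,k+1) = C(n+1,k+1): 792 + 495 = 1,287 = C(13,8).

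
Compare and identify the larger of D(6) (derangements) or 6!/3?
D(6) = (6-1)·[D(5) + D(4)] = 5·[44 + 9] = 265; 6!/3 = 720/3 = 240.
Final answer: D(6)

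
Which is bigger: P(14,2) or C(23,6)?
C(23,6)

Working:
P(14,2)=182, C(23,6)=100,947.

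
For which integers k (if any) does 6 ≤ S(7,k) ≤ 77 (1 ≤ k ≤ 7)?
S(7,1)=1; S(7,2)=63; S(7,3)=301; S(7,4)=350; S(7,5)=140; S(7,6)=21; S(7,7)=1. So valid k = 2, 6.
Final answer: 2, 6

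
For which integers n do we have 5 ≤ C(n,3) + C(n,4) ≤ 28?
4, 5

Explanation: C(3,3)+C(3,4)=1; C(4,3)+C(4,4)=5; C(5,3)+C(5,4)=15; C(6,3)+C(6,4)=35. So valid n = 4, 5.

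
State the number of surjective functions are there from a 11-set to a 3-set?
171,006

Onto functions = 3! × S(11,3)
First compute S(11,3) via recurrence:
Using the Stirling recurrence: S(n,k) = k·S(n-1,k) + S(n-1,k-1)
S(11,3) = 3·S(10,3) + S(10,2)
         = 3·9330 + 511
         = 27990 + 511
         = 28,501
Then: 6 × 28501 = 171,006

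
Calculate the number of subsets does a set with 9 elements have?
Each element can be included or excluded: 2^9 = 512.

Answer: 512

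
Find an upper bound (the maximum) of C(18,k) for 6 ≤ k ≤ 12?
48,620

Solution: C(18,k) is maximised at the centre of the row: C(18,9) = 48,620.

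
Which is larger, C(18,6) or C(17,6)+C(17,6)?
C(17,6)+C(17,6)
C(18,6)=18,564; C(17,6)+C(17,6)=12,376+12,376=24,752.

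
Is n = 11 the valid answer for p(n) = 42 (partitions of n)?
No

Pentagonal recurrence p(n) = p(n−1) + p(n−2) − p(n−5) − p(n−7) + …: p(11) = p(10) + p(9) − p(6) − p(4) = 42 + 30 − 11 − 5 = 56, which does not equal 42.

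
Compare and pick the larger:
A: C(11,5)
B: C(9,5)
A

A=C(11,5)=462, B=C(9,5)=126.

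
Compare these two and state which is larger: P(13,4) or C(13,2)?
P(13,4)
P(13,4)=17,160, C(13,2)=78.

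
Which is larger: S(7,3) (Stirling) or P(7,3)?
S(7,3)

Reasoning: S(7,3) = 3·S(6,3) + S(6,2) = 3·90 + 31 = 301; P(7,3) = 210.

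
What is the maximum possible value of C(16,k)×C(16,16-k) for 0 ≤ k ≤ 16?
165,636,900

Working:
C(16,k)·C(16,16-k) = C(16,k)², maximised at the centre k = 8: C(16,8)² = 165,636,900.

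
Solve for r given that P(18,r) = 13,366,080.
6

P(18,r) = 18·17·…·(18−r+1), a product of r factors. Multiplying down from 18: 18 = 18; 18·17 = 306; 18·17·16 = 4,896; 18·17·16·15 = 73,440; 18·17·16·15·14 = 1,028,160; 18·17·16·15·14·13 = 13,366,080 ✓ (6 factors). So r = 6.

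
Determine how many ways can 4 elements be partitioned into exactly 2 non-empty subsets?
7

Explanation: This equals S(4,2), the Stirling number of the 2nd kind.
Using the Stirling recurrence: S(n,k) = k·S(n-1,k) + S(n-1,k-1)
S(4,2) = 2·S(3,2) + S(3,1)
         = 2·3 + 1
         = 6 + 1
         = 7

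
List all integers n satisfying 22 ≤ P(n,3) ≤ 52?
P(3,3)=6; P(4,3)=24; P(5,3)=60. So valid n = 4.

Answer: 4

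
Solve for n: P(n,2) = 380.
20

Working:
P(n,2) = n(n−1) is increasing in n; n(n−1) ≈ (n−0.5)^2 = 380 gives n ≈ 20.0. Check: P(18,2) = 306, P(19,2) = 342, P(20,2) = 380 ✓. So n = 20.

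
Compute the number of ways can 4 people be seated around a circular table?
6
Circular arrangements: (4-1)! = 6.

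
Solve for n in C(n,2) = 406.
29

C(n,2) = n(n−1)/2! is increasing in n, and n(n−1) = 2!·406 = 812 ≈ (n−0.5)^2 gives n ≈ 29.0. Check: C(27,2) = 351, C(28,2) = 378, C(29,2) = 406 ✓. So n = 29.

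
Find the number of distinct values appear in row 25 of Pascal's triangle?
Row 25 has entries C(25,0)..C(25,25); by symmetry C(25,k)=C(25,25-k), giving 13 distinct values.
Final answer: 13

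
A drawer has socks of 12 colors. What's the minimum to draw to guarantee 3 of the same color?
25

Solution: Worst case: 2 of each = 24. One more: 25.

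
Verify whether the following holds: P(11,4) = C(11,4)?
False

Working:
P(11,4) = 7,920 but C(11,4) = 330; they differ by a factor of 4! = 24, so the statement does not hold.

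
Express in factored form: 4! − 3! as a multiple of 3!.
3 × 3! = 18

Working:
4! − 3! = 4·3! − 3! = (4 − 1)·3! = 3 × 3! = 18.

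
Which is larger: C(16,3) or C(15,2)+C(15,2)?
C(16,3)=560; C(15,2)+C(15,2)=105+105=210.

Answer: C(16,3)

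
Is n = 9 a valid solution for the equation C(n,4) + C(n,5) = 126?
No

C(9,4) + C(9,5) = 126 + 126 = 252, which does not equal 126.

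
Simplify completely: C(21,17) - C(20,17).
4,845

Solution: C(21,17) - C(20,17) = C(20,16) = 4,845.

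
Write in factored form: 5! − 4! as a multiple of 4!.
4 × 4! = 96

Working:
5! − 4! = 5·4! − 4! = (5 − 1)·4! = 4 × 4! = 96.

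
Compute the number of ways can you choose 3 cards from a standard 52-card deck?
22,100

Reasoning: C(52,3) = 22,100.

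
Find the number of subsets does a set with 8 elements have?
256

Each element can be included or excluded: 2^8 = 256.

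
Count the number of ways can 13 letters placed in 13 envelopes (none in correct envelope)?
2,290,792,932

Explanation: Using D(n) = (n-1)[D(n-1) + D(n-2)]:
D(13) = (13-1) × [D(12) + D(11)]
      = 12 × [176214841 + 14684570]
      = 12 × 190899411
      = 2,290,792,932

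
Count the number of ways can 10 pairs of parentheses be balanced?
16,796

Using the Catalan number formula: C_n = C(2n, n) / (n+1)
C_10 = C(20, 10) / (10+1)
     = 184756 / 11
     = 16,796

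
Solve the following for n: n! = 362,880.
9

Working:
n! is strictly increasing. 7! = 5,040, 8! = 40,320, 9! = 362,880 ✓. So n = 9.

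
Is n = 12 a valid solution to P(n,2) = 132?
P(12,2) = 12·11 = 132, which equals 132.
Final answer: Yes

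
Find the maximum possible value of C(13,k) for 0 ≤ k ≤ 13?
1,716

Solution: Maximum at k = 6 or k = 7: C(13,6) = 1,716.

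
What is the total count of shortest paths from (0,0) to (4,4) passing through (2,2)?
To (2,2): C(4,2)=6. From there: C(4,2)=6. Total: 36.

Answer: 36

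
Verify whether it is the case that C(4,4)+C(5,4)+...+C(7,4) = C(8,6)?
False

Reasoning: Hockey stick identity gives Σ = C(8,5) = 56; RHS C(8,6) = 28.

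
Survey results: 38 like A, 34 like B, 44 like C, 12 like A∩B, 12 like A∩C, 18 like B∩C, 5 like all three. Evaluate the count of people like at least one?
79
|A∪B∪C| = 38+34+44-12-12-18+5 = 79.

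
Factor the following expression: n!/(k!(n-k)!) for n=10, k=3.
C(10,3) = 120
This is the binomial coefficient C(10,3) = 120.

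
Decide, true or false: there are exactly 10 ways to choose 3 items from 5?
True

Solution: C(5,3) = 10.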